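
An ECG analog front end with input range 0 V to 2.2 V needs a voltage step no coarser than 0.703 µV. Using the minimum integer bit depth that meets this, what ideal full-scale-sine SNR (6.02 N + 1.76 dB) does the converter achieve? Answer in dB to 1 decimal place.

Range is 2.2 V.
Need 2^N ≥ 2.2 V / 0.703 µV = 3.129e6 → N_min = 22.
SNR = 6.02 × 22 + 1.76 = 134.20 dB.

134.2 dB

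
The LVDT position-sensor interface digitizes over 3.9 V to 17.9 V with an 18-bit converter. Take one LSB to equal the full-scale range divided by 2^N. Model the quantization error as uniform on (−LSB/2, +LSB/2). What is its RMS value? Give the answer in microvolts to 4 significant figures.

15.42 µV

Span: 17.9 V − (3.9 V) = 14 V.
Step size = 14/262144 V = 53.4058 µV.
V_rms = LSB/√12 = 53.4058 µV / √12 = 15.42 µV.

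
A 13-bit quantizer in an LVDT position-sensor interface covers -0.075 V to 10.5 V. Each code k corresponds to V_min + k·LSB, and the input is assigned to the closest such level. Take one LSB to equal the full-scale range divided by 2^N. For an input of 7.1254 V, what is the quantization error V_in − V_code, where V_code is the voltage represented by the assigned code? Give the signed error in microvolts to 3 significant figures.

Span: 10.5 V − (-0.075 V) = 10.575 V. LSB = 10.575 V / 2^13 ≈ 1.291 mV.
Position in LSBs: (7.1254 − (-0.075)) × 8192/10.575 = 5577.8418; rounding gives k = 5578.
V_code = V_min + k × range/2^13 = -0.075 + 5578 × 10.575/8192 = 7.125604248 V.
V_in − V_code = 7.1254 − (7.125604248) = −204 µV.

−204 µV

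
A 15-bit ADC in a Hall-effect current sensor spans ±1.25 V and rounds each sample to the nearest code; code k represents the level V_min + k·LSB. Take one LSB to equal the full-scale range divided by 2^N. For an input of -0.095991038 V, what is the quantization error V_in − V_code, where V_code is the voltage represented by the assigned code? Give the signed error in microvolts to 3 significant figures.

−13.3 µV

The full-scale span is 1.25 − (-1.25) = 2.5 V. LSB = 2.5 V / 2^15 ≈ 76.29 µV.
(-0.095991038 − (-1.25)) / LSB = 1.154008962 × 32768/2.5 = 15125.8263. Nearest integer: k = 15126.
Reconstructed level: -1.25 + 15126 × 2.5/32768 V = -0.095977783203 V.
V_in − V_code = -0.095991038 − (-0.095977783203) = −13.3 µV.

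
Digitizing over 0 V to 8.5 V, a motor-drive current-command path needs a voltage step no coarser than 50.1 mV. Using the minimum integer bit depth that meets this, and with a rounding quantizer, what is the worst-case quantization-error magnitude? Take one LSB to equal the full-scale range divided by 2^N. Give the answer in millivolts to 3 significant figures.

V_FS = 8.5 V.
Levels needed ≥ 8.5/50.1 mV = 169.7. 2^8 = 256 suffices, so N_min = 8.
LSB = 8.5 V ÷ 2^8 = 8.5/256 V = 33.203 mV.
Half an LSB is 16.6 mV.

16.6 mV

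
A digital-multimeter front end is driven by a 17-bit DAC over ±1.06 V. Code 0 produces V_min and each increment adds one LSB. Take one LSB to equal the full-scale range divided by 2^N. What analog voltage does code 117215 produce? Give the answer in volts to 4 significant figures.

Range = 1.06 − (-1.06) = 2.12 V. LSB = 2.12 V / 2^17.
V_out = -1.06 + 117215 × (2.12/131072) V
      = -1.06 + 1.89587 = 0.835872 V.

0.8359 V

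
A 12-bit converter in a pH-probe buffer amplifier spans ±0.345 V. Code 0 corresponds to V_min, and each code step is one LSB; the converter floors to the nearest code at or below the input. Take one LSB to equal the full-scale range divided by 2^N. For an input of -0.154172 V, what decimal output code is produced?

Span: 0.345 V − (-0.345 V) = 0.69 V. LSB = 0.69 V / 2^12 ≈ 168.5 µV.
code = ⌊(V_in − V_min)/LSB⌋ = ⌊(V_in − V_min) × 2^12 / range⌋
     = ⌊(-0.154172 − (-0.345)) × 4096 / 0.69⌋ = ⌊0.190828 × 4096/0.69⌋
     = ⌊1132.799⌋ = 1132.

1132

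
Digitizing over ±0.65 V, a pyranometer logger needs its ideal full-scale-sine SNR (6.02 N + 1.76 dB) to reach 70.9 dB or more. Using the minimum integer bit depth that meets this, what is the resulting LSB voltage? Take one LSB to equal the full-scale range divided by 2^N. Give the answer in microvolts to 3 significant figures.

The full-scale span is 0.65 − (-0.65) = 1.3 V.
6.02 N + 1.76 ≥ 70.9 gives N ≥ 11.485, so the minimum integer is 12.
LSB = 1.3 V ÷ 2^12 = 1.3/4096 V = 317 µV.

317 µV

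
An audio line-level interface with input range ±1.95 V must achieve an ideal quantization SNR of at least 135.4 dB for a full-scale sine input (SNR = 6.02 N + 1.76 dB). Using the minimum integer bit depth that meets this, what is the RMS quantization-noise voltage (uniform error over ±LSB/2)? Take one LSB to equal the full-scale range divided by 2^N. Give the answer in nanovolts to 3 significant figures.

134 nV

The full-scale span is 1.95 − (-1.95) = 3.9 V.
N ≥ (135.4 − 1.76)/6.02 = 22.199 → N_min = 23.
LSB = 3.9 V / 2^23 = 464.92 nV.
V_rms = LSB/√12 = 134 nV.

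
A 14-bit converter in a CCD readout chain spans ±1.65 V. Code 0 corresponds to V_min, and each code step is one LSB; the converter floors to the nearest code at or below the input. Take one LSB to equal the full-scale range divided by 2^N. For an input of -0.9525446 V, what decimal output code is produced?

The full-scale span is 1.65 − (-1.65) = 3.3 V. LSB = 3.3 V / 2^14 ≈ 201.4 µV.
(V_in − V_min) × 2^14/range = (-0.9525446 − (-1.65)) × 16384/3.3 = 3462.760.
Floor → code = 3462.

3462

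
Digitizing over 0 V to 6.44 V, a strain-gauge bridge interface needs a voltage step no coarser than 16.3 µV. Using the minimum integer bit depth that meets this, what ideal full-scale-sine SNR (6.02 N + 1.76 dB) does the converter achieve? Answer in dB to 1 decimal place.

Range is 6.44 V.
6.44 V / 16.3 µV = 395100. Since 2^18 = 262144 and 2^19 = 524288, N = 19.
6.02(19) + 1.76 = 116.14 dB.

116.1 dB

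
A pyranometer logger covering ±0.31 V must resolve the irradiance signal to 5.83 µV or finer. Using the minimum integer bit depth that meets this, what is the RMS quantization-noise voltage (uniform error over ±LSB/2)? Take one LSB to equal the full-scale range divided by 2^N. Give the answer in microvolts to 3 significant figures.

1.37 µV

The full-scale span is 0.31 − (-0.31) = 0.62 V.
Required number of levels: 0.62/5.83 µV = 106350; smallest N with 2^N ≥ that is 17.
LSB = 0.62 V / 2^17 = 4.7302 µV.
σ_q = LSB/√12 = 4.7302 µV/3.4641 = 1.37 µV.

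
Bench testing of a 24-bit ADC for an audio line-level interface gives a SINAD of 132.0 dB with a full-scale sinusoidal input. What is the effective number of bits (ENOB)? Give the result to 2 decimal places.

21.63 bits

Inverting SNR = 6.02 N + 1.76: N_eff = (132.0 − 1.76)/6.02 = 21.6346.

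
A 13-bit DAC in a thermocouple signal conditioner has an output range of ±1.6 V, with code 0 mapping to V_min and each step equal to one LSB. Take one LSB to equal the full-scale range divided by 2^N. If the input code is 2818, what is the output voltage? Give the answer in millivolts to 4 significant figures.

-499.2 mV

The full-scale span is 1.6 − (-1.6) = 3.2 V. LSB = 3.2 V / 2^13.
Output = V_min + (2818/8192) × range = -1.6 + 0.343994 × 3.2 V
      = -1.6 V + 1.10078 V = -0.499219 V.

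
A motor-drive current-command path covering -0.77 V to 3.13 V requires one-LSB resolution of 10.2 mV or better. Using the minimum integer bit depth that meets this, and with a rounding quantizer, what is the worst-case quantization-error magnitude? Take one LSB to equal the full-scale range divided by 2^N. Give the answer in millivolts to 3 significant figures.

3.81 mV

Full-scale range = 3.13 V − (-0.77 V) = 3.9 V.
Required number of levels: 3.9/10.2 mV = 382.35; smallest N with 2^N ≥ that is 9.
LSB = 3.9 V / 2^9 = 7.6172 mV.
Max error for round-to-nearest is LSB/2 = 3.81 mV.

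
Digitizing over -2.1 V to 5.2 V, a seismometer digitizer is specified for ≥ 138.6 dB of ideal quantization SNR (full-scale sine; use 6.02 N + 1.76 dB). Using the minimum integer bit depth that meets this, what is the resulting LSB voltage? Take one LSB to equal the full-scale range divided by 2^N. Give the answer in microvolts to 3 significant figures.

Range = 5.2 − (-2.1) = 7.3 V.
N ≥ (138.6 − 1.76)/6.02 = 22.731 → N_min = 23.
LSB = 7.3 V ÷ 2^23 = 7.3/8388608 V = 0.870 µV.

0.870 µV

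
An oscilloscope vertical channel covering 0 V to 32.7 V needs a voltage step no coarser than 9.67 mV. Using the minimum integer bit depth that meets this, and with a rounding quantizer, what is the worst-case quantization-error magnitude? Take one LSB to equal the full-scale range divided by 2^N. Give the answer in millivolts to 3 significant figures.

3.99 mV

Span = 32.7 V.
Required number of levels: 32.7/9.67 mV = 3381.6; smallest N with 2^N ≥ that is 12.
One LSB is 32.7 V / 4096 = 7.9834 mV.
Half an LSB is 3.99 mV.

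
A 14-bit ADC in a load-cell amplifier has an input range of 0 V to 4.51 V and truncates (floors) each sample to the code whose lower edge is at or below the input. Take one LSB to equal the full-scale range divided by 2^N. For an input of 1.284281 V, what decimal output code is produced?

4665

Full-scale range = 4.51 V. LSB = 4.51 V / 2^14 ≈ 275.3 µV.
V_in − V_min = 1.284281 − (0) = 1.284281 V.
Divide by LSB: 1.284281 × 16384/4.51 = 4665.5565.
Truncating gives code 4665.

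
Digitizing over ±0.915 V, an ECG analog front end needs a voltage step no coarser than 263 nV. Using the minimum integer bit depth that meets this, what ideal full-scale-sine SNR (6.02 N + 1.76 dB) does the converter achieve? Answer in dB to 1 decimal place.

140.2 dB

Range = 0.915 − (-0.915) = 1.83 V.
Need 2^N ≥ 1.83 V / 263 nV = 6.958e6 → N_min = 23.
Ideal SNR at N = 23: 6.02·23 + 1.76 = 140.2 dB.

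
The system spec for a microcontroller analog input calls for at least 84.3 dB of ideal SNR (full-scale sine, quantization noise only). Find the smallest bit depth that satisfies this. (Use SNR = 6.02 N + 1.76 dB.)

14 bits

6.02 N + 1.76 ≥ 84.3 gives N ≥ 13.711, so the minimum integer is 14.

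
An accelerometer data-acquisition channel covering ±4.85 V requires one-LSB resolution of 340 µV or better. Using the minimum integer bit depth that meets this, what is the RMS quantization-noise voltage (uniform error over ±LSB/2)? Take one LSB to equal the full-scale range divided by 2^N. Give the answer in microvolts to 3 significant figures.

85.5 µV

Range = 4.85 − (-4.85) = 9.7 V.
Need 2^N ≥ 9.7 V / 340 µV = 28530 → N_min = 15.
LSB = 9.7 V ÷ 2^15 = 9.7/32768 V = 296.02 µV.
σ_q = LSB/√12 = 296.02 µV/3.4641 = 85.5 µV.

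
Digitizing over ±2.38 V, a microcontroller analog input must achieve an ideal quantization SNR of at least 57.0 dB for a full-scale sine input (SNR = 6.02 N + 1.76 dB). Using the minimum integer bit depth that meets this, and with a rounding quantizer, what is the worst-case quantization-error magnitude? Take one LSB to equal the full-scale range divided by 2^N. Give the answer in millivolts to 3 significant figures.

Span: 2.38 V − (-2.38 V) = 4.76 V.
Required N = ⌈(57.0 − 1.76)/6.02⌉ = ⌈9.176⌉ = 10.
LSB = 4.76 V ÷ 2^10 = 4.76/1024 V = 4.6484 mV.
Max error for round-to-nearest is LSB/2 = 2.32 mV.

2.32 mV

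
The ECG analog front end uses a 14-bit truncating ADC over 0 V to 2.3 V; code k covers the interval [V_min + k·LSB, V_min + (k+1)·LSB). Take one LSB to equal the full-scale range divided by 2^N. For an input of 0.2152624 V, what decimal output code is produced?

Range is 2.3 V. LSB = 2.3 V / 2^14 ≈ 140.4 µV.
code = ⌊(V_in − V_min)/LSB⌋ = ⌊(V_in − V_min) × 2^14 / range⌋
     = ⌊(0.2152624 − (0)) × 16384 / 2.3⌋ = ⌊0.2152624 × 16384/2.3⌋
     = ⌊1533.417⌋ = 1533.

1533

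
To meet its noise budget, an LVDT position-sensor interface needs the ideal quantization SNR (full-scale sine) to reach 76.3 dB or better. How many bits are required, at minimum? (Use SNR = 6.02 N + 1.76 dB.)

13 bits

Required N = ⌈(76.3 − 1.76)/6.02⌉ = ⌈12.382⌉ = 13.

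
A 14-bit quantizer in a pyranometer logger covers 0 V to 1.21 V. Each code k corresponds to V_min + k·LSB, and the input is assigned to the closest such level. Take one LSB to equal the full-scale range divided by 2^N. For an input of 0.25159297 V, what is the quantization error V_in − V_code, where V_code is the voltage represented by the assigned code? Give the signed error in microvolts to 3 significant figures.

V_FS = 1.21 V. LSB = 1.21 V / 2^14 ≈ 73.85 µV.
(V_in − V_min)/LSB = (0.25159297 − (0)) × 16384/1.21 = 3406.6936 → nearest code k = 3407.
V_code = 0 + (3407/16384) × 1.21 = 0.25161560059 V.
Error = V_in − V_code = 0.25159297 − (0.25161560059) = −22.6 µV.

−22.6 µV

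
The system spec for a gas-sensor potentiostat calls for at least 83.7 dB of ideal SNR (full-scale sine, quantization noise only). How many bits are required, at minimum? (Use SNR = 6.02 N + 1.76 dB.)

14 bits

Solving 6.02 N ≥ 83.7 − 1.76: N ≥ 13.611. Round up → N = 14.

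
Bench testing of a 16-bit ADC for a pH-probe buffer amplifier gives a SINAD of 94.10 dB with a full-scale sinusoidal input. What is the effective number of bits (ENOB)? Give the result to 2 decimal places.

15.34 bits

Inverting SNR = 6.02 N + 1.76: N_eff = (94.10 − 1.76)/6.02 = 15.3389.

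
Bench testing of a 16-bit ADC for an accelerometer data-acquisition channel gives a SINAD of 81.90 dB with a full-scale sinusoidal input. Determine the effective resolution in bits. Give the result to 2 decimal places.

13.31 bits

ENOB = (81.90 − 1.76)/6.02 = 13.3123 bits.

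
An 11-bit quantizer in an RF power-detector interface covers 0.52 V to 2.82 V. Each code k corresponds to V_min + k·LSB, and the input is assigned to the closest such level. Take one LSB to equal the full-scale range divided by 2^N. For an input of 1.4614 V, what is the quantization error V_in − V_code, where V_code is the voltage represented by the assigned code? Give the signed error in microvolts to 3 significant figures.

+287 µV

Full-scale range = 2.82 V − (0.52 V) = 2.3 V. LSB = 2.3 V / 2^11 ≈ 1.123 mV.
(V_in − V_min)/LSB = (1.4614 − (0.52)) × 2048/2.3 = 838.2553 → nearest code k = 838.
V_code = 0.52 + (838/2048) × 2.3 = 1.461113281 V.
Error = V_in − V_code = 1.4614 − (1.461113281) = +287 µV.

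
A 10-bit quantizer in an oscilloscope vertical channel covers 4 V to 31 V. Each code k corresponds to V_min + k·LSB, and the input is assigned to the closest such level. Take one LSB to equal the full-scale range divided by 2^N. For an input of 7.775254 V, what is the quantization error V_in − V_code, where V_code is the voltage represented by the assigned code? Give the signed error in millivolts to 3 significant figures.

+4.75 mV

The full-scale span is 31 − (4) = 27 V. LSB = 27 V / 2^10 ≈ 26.37 mV.
Position in LSBs: (7.775254 − (4)) × 1024/27 = 143.1800; rounding gives k = 143.
V_code = 4 + (143/1024) × 27 = 7.770507813 V.
Error = V_in − V_code = 7.775254 − (7.770507813) = +4.75 mV.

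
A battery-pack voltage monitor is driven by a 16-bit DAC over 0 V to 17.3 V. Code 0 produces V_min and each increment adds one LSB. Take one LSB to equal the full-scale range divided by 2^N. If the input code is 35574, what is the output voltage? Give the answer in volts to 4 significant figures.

Full-scale range = 17.3 V. LSB = 17.3 V / 2^16.
V_out = 0 + 35574 × (17.3/65536) V
      = 0 + 9.39072 = 9.39072 V.

9.391 V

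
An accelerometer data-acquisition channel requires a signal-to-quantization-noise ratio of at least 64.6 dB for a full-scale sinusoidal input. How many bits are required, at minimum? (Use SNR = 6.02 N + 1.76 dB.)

11 bits

N ≥ (64.6 − 1.76)/6.02 = 10.439 → N_min = 11.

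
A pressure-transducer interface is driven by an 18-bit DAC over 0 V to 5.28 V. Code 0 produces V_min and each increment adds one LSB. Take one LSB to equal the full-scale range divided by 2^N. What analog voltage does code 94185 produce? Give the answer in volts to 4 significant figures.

V_FS = 5.28 V. LSB = 5.28 V / 2^18.
V_out = 0 + 94185 × (5.28/262144) V
      = 0 + 1.89704 = 1.89704 V.

1.897 V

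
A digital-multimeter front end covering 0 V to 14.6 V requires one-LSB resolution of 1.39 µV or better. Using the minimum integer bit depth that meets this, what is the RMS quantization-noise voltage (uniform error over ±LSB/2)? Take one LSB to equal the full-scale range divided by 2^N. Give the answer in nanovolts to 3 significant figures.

251 nV

Full-scale range = 14.6 V.
Need 2^N ≥ 14.6 V / 1.39 µV = 1.050e7 → N_min = 24.
One LSB is 14.6 V / 16777216 = 0.87023 µV.
V_rms = LSB/√12 = 251 nV.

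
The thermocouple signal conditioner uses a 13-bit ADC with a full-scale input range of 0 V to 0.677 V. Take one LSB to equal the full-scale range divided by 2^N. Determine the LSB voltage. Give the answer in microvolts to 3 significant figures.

82.6 µV

Range is 0.677 V.
There are 2^13 = 8192 steps.
LSB = 0.677 V ÷ 2^13 = 0.677/8192 V = 82.6 µV.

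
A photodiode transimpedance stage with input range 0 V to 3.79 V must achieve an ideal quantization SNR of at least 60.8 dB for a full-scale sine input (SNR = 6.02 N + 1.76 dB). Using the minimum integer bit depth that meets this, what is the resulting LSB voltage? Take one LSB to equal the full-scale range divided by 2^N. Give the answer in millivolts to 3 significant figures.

V_FS = 3.79 V.
Required N = ⌈(60.8 − 1.76)/6.02⌉ = ⌈9.807⌉ = 10.
Step size = 3.79/1024 V = 3.70 mV.

3.70 mV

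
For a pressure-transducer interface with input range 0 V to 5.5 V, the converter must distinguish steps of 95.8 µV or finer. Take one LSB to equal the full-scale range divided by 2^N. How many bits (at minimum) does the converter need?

16 bits

Range is 5.5 V.
Levels needed ≥ 5.5/95.8 µV = 57410. 2^16 = 65536 suffices, so N_min = 16.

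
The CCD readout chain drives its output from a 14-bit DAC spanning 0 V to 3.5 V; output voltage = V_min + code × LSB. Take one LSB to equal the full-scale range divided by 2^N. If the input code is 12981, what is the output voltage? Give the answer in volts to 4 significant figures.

2.773 V

V_FS = 3.5 V. LSB = 3.5 V / 2^14.
V_out = 0 + 12981 × (3.5/16384) V
      = 0 + 2.77304 = 2.77304 V.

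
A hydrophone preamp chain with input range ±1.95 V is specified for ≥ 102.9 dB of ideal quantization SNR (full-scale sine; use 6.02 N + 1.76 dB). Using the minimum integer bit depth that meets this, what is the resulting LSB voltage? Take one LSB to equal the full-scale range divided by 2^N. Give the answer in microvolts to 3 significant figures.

The full-scale span is 1.95 − (-1.95) = 3.9 V.
Required N = ⌈(102.9 − 1.76)/6.02⌉ = ⌈16.801⌉ = 17.
One LSB is 3.9 V / 131072 = 29.8 µV.

29.8 µV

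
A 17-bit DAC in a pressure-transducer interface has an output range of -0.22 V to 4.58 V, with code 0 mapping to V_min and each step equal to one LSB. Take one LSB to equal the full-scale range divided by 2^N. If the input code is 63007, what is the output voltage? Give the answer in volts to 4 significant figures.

Span: 4.58 V − (-0.22 V) = 4.8 V. LSB = 4.8 V / 2^17.
Output = V_min + (63007/131072) × range = -0.22 + 0.480705 × 4.8 V
      = -0.22 + 2.30739 = 2.08739 V.

2.087 V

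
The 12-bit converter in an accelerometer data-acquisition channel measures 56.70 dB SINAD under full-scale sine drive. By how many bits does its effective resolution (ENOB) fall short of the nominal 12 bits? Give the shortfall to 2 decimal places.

ENOB = (SINAD − 1.76)/6.02 = (56.70 − 1.76)/6.02 = 9.1262 bits.
Lost resolution: 12 − 9.1262 = 2.8738 bits.

2.87 bits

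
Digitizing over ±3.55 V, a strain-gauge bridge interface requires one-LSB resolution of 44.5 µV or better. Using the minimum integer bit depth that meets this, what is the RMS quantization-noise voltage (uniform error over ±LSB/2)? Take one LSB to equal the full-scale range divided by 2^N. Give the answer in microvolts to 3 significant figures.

7.82 µV

Range = 3.55 − (-3.55) = 7.1 V.
Need 2^N ≥ 7.1 V / 44.5 µV = 159600 → N_min = 18.
LSB = 7.1 V ÷ 2^18 = 7.1/262144 V = 27.084 µV.
RMS noise = LSB/√12 = 7.82 µV.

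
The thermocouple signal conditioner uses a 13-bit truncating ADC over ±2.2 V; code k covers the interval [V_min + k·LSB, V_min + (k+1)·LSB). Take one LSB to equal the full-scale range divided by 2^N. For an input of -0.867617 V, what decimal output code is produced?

2480

Full-scale range = 2.2 V − (-2.2 V) = 4.4 V. LSB = 4.4 V / 2^13 ≈ 0.5371 mV.
V_in − V_min = -0.867617 − (-2.2) = 1.332383 V.
Divide by LSB: 1.332383 × 8192/4.4 = 2480.6549.
Truncating gives code 2480.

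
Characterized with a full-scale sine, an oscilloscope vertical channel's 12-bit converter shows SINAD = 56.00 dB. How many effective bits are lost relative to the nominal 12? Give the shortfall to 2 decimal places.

N_eff = (56.00 − 1.76)/6.02 = 9.0100 bits.
12 − 9.0100 = 2.99 bits below nominal.

2.99 bits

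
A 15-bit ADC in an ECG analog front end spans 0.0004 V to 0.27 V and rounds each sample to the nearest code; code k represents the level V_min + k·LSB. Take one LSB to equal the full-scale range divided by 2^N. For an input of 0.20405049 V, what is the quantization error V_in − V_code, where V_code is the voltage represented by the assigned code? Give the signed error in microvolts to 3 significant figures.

+2.44 µV

Span: 0.27 V − (0.0004 V) = 0.2696 V. LSB = 0.2696 V / 2^15 ≈ 8.228 µV.
(V_in − V_min)/LSB = (0.20405049 − (0.0004)) × 32768/0.2696 = 24752.2969 → nearest code k = 24752.
V_code = V_min + k × range/2^15 = 0.0004 + 24752 × 0.2696/32768 = 0.20404804688 V.
e = 0.20405049 − (0.20404804688) = +2.44 µV.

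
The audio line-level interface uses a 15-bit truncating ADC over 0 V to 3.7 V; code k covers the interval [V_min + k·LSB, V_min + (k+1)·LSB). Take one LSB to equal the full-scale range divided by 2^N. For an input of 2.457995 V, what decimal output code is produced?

21768

Full-scale range = 3.7 V. LSB = 3.7 V / 2^15 ≈ 112.9 µV.
V_in − V_min = 2.457995 − (0) = 2.457995 V.
Divide by LSB: 2.457995 × 32768/3.7 = 21768.5352.
Truncating gives code 21768.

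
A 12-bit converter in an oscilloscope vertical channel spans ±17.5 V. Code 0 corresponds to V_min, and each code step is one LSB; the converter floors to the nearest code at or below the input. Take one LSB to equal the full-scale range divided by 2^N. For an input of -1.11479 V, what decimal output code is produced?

The full-scale span is 17.5 − (-17.5) = 35 V. LSB = 35 V / 2^12 ≈ 8.545 mV.
V_in − V_min = -1.11479 − (-17.5) = 16.38521 V.
Divide by LSB: 16.38521 × 4096/35 = 1917.5377.
Truncating gives code 1917.

1917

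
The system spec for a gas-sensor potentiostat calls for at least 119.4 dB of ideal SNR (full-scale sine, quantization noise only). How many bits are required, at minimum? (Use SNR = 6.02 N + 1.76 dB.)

N ≥ (119.4 − 1.76)/6.02 = 19.542 → N_min = 20.

20 bits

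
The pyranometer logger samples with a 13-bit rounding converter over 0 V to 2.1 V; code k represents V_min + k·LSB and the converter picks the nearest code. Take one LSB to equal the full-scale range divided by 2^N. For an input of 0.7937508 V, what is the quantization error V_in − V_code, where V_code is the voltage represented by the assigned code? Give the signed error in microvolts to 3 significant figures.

Range is 2.1 V. LSB = 2.1 V / 2^13 ≈ 256.3 µV.
(0.7937508 − (0)) / LSB = 0.7937508 × 8192/2.1 = 3096.3841. Nearest integer: k = 3096.
V_code = V_min + k × range/2^13 = 0 + 3096 × 2.1/8192 = 0.7936523438 V.
e = 0.7937508 − (0.7936523438) = +98.5 µV.

+98.5 µV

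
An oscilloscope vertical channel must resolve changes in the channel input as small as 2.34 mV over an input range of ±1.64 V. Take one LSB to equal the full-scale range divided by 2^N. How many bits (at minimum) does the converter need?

The full-scale span is 1.64 − (-1.64) = 3.28 V.
Need 2^N ≥ 3.28 V / 2.34 mV = 1402 → N_min = 11.

11 bits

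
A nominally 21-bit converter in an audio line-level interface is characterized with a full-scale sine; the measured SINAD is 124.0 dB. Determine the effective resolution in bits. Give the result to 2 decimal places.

Inverting SNR = 6.02 N + 1.76: N_eff = (124.0 − 1.76)/6.02 = 20.3056.

20.31 bits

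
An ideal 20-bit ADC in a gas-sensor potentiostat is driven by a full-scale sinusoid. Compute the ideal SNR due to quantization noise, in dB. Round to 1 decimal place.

122.2 dB

6.02(20) + 1.76 = 120.40 + 1.76 = 122.16 dB.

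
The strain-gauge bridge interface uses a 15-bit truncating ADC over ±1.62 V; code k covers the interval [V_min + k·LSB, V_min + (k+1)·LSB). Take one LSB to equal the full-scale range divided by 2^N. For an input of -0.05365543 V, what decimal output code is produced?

Range = 1.62 − (-1.62) = 3.24 V. LSB = 3.24 V / 2^15 ≈ 98.88 µV.
code = ⌊(V_in − V_min)/LSB⌋ = ⌊(V_in − V_min) × 2^15 / range⌋
     = ⌊(-0.05365543 − (-1.62)) × 32768 / 3.24⌋ = ⌊1.56634457 × 32768/3.24⌋
     = ⌊15841.352⌋ = 15841.

15841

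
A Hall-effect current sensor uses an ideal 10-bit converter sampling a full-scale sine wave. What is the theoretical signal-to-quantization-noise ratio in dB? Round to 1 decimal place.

62.0 dB

SNR = 6.02·10 + 1.76 = 61.96 dB.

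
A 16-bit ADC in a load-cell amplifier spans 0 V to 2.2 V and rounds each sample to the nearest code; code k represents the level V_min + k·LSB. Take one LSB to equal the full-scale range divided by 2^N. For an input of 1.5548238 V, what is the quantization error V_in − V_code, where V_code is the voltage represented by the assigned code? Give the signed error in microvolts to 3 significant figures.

−7.13 µV

Full-scale range = 2.2 V. LSB = 2.2 V / 2^16 ≈ 33.57 µV.
(V_in − V_min)/LSB = (1.5548238 − (0)) × 65536/2.2 = 46316.7875 → nearest code k = 46317.
V_code = 0 + (46317/65536) × 2.2 = 1.5548309326 V.
Error = V_in − V_code = 1.5548238 − (1.5548309326) = −7.13 µV.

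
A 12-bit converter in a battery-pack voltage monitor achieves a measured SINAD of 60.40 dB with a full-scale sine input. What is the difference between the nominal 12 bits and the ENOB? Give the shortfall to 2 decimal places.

ENOB = (SINAD − 1.76)/6.02 = (60.40 − 1.76)/6.02 = 9.7409 bits.
Lost resolution: 12 − 9.7409 = 2.2591 bits.

2.26 bits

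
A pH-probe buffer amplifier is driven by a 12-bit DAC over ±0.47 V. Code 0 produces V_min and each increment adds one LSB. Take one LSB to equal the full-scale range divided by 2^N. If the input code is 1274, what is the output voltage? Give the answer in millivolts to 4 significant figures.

Span: 0.47 V − (-0.47 V) = 0.94 V. LSB = 0.94 V / 2^12.
V_out = -0.47 + 1274 × (0.94/4096) V
      = -0.47 + 0.292373 = -0.177627 V.

-177.6 mV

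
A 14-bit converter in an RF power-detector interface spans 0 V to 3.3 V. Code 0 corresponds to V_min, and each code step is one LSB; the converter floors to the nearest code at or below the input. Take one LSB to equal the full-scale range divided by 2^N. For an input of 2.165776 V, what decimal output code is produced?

10752

Range is 3.3 V. LSB = 3.3 V / 2^14 ≈ 201.4 µV.
(V_in − V_min) × 2^14/range = (2.165776 − (0)) × 16384/3.3 = 10752.750.
Floor → code = 10752.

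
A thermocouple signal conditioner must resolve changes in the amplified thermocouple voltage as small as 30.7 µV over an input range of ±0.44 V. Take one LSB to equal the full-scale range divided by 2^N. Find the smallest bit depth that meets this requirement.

15 bits

Range = 0.44 − (-0.44) = 0.88 V.
Required number of levels: 0.88/30.7 µV = 28664; smallest N with 2^N ≥ that is 15.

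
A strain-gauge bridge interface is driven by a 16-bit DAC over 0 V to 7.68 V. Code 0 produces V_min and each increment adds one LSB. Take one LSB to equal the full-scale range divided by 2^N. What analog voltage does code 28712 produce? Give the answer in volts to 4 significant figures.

V_FS = 7.68 V. LSB = 7.68 V / 2^16.
Output = V_min + (28712/65536) × range = 0 + 0.438110 × 7.68 V
      = 0 + 3.36469 = 3.36469 V.

3.365 V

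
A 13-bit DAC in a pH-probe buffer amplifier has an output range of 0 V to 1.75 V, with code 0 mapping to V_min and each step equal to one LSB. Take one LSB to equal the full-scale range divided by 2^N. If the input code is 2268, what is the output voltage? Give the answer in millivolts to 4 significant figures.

484.5 mV

Range is 1.75 V. LSB = 1.75 V / 2^13.
V_out = V_min + code × LSB = 0 V + 2268 × 1.75 V / 8192
      = 0 V + 0.484497 V = 0.484497 V.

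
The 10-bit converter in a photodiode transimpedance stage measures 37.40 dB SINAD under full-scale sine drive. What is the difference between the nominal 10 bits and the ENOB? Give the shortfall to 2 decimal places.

N_eff = (37.40 − 1.76)/6.02 = 5.9203 bits.
Lost resolution: 10 − 5.9203 = 4.0797 bits.

4.08 bits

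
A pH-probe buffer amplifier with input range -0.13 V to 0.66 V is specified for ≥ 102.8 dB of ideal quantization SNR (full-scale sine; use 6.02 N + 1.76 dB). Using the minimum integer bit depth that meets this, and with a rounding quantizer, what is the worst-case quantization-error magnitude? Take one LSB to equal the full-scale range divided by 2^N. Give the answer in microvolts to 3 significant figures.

3.01 µV

The full-scale span is 0.66 − (-0.13) = 0.79 V.
N ≥ (102.8 − 1.76)/6.02 = 16.784 → N_min = 17.
One LSB is 0.79 V / 131072 = 6.0272 µV.
Half an LSB is 3.01 µV.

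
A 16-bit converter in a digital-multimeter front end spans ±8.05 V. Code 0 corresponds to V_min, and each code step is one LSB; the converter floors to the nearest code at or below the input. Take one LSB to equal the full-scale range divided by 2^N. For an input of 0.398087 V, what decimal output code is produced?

Span: 8.05 V − (-8.05 V) = 16.1 V. LSB = 16.1 V / 2^16 ≈ 245.7 µV.
V_in − V_min = 0.398087 − (-8.05) = 8.448087 V.
Divide by LSB: 8.448087 × 65536/16.1 = 34388.4366.
Truncating gives code 34388.

34388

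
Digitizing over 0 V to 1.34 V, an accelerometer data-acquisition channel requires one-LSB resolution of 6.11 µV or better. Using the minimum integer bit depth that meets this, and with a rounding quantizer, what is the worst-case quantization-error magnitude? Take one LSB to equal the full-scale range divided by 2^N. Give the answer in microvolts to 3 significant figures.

2.56 µV

Full-scale range = 1.34 V.
Levels needed ≥ 1.34/6.11 µV = 219300. 2^18 = 262144 suffices, so N_min = 18.
One LSB is 1.34 V / 262144 = 5.1117 µV.
Half an LSB is 2.56 µV.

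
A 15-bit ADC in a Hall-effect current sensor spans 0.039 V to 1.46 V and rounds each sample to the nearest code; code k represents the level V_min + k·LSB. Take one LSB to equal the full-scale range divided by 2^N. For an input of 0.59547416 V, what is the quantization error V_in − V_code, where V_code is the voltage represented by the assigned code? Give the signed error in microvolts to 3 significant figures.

+8.34 µV

Range = 1.46 − (0.039) = 1.421 V. LSB = 1.421 V / 2^15 ≈ 43.37 µV.
Position in LSBs: (0.59547416 − (0.039)) × 32768/1.421 = 12832.1923; rounding gives k = 12832.
V_code = V_min + k × range/2^15 = 0.039 + 12832 × 1.421/32768 = 0.59546582031 V.
V_in − V_code = 0.59547416 − (0.59546582031) = +8.34 µV.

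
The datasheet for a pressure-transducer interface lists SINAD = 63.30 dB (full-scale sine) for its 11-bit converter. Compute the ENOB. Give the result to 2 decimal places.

(63.30 − 1.76) / 6.02 = 61.54/6.02 = 10.2226 effective bits.

10.22 bits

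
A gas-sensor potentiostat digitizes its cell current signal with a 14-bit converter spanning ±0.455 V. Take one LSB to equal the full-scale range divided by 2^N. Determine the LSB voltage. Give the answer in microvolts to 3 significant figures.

Range = 0.455 − (-0.455) = 0.91 V.
Number of codes = 2^14 = 16384.
Step size = 0.91/16384 V = 55.5 µV.

55.5 µV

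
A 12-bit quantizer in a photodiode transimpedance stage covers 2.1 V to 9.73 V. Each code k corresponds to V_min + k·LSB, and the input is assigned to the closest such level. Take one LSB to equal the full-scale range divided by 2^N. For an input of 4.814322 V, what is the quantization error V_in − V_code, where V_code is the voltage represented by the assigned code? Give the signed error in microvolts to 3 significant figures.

Full-scale range = 9.73 V − (2.1 V) = 7.63 V. LSB = 7.63 V / 2^12 ≈ 1.863 mV.
(4.814322 − (2.1)) / LSB = 2.714322 × 4096/7.63 = 1457.1249. Nearest integer: k = 1457.
V_code = V_min + k × range/2^12 = 2.1 + 1457 × 7.63/4096 = 4.814089355 V.
V_in − V_code = 4.814322 − (4.814089355) = +233 µV.

+233 µV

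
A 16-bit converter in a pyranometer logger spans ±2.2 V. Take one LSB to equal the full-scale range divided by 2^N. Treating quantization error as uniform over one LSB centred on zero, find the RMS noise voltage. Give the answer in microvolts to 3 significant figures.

19.4 µV

Range = 2.2 − (-2.2) = 4.4 V.
One LSB is 4.4 V / 65536 = 67.139 µV.
RMS of a uniform error over width LSB is LSB/√12 = 19.4 µV.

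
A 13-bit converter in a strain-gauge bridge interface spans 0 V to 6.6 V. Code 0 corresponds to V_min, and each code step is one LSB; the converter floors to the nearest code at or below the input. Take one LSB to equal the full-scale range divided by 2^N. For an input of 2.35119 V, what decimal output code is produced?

2918

Full-scale range = 6.6 V. LSB = 6.6 V / 2^13 ≈ 0.8057 mV.
code = ⌊(V_in − V_min)/LSB⌋ = ⌊(V_in − V_min) × 2^13 / range⌋
     = ⌊(2.35119 − (0)) × 8192 / 6.6⌋ = ⌊2.35119 × 8192/6.6⌋
     = ⌊2918.326⌋ = 2918.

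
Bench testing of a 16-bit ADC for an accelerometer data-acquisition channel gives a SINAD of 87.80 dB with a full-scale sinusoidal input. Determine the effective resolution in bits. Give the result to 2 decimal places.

ENOB = (87.80 − 1.76)/6.02 = 14.2924 bits.

14.29 bits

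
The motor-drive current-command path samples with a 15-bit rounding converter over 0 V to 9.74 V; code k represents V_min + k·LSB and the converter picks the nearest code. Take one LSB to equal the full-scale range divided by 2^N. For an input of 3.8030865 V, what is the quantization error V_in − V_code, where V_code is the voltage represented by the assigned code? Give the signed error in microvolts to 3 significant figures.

−115 µV

Full-scale range = 9.74 V. LSB = 9.74 V / 2^15 ≈ 297.2 µV.
Position in LSBs: (3.8030865 − (0)) × 32768/9.74 = 12794.6138; rounding gives k = 12795.
V_code = 0 + (12795/32768) × 9.74 = 3.8032012939 V.
e = 3.8030865 − (3.8032012939) = −115 µV.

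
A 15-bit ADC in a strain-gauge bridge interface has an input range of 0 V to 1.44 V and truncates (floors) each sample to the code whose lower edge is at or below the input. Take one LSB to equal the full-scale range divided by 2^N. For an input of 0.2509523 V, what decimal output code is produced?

Full-scale range = 1.44 V. LSB = 1.44 V / 2^15 ≈ 43.95 µV.
code = ⌊(V_in − V_min)/LSB⌋ = ⌊(V_in − V_min) × 2^15 / range⌋
     = ⌊(0.2509523 − (0)) × 32768 / 1.44⌋ = ⌊0.2509523 × 32768/1.44⌋
     = ⌊5710.559⌋ = 5710.

5710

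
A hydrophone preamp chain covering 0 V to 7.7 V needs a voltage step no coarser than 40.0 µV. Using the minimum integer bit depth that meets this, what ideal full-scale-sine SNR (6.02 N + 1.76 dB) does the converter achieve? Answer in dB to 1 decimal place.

Full-scale range = 7.7 V.
Levels needed ≥ 7.7/40.0 µV = 192500. 2^18 = 262144 suffices, so N_min = 18.
SNR = 6.02 × 18 + 1.76 = 110.12 dB.

110.1 dB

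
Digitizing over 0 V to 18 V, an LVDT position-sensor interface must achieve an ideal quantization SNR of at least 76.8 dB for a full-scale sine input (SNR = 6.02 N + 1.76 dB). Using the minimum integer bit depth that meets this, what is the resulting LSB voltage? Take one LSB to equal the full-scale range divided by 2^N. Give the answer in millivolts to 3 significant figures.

2.20 mV

V_FS = 18 V.
6.02 N + 1.76 ≥ 76.8 gives N ≥ 12.465, so the minimum integer is 13.
LSB = 18 V / 2^13 = 2.20 mV.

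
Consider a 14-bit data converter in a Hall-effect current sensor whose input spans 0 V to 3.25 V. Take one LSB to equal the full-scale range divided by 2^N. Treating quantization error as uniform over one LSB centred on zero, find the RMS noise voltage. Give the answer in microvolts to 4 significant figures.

V_FS = 3.25 V.
LSB = 3.25 V / 2^14 = 198.364 µV.
V_rms = LSB/√12 = 198.364 µV / √12 = 57.26 µV.

57.26 µV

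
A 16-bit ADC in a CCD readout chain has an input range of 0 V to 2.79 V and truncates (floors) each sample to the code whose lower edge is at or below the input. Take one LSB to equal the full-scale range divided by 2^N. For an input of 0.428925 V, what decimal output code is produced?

10075

Span = 2.79 V. LSB = 2.79 V / 2^16 ≈ 42.57 µV.
V_in − V_min = 0.428925 − (0) = 0.428925 V.
Divide by LSB: 0.428925 × 65536/2.79 = 10075.2791.
Truncating gives code 10075.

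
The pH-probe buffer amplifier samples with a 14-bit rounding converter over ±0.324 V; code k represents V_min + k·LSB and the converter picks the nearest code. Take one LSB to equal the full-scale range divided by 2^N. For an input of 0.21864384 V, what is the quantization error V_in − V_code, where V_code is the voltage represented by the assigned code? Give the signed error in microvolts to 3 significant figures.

+7.12 µV

Full-scale range = 0.324 V − (-0.324 V) = 0.648 V. LSB = 0.648 V / 2^14 ≈ 39.55 µV.
Position in LSBs: (0.21864384 − (-0.324)) × 16384/0.648 = 13720.1801; rounding gives k = 13720.
V_code = V_min + k × range/2^14 = -0.324 + 13720 × 0.648/16384 = 0.21863671875 V.
e = 0.21864384 − (0.21863671875) = +7.12 µV.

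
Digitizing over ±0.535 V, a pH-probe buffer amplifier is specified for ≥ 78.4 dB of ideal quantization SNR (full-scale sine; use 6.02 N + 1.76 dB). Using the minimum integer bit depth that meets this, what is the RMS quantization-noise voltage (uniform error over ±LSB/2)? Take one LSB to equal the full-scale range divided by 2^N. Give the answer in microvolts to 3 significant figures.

The full-scale span is 0.535 − (-0.535) = 1.07 V.
Solving 6.02 N ≥ 78.4 − 1.76: N ≥ 12.731. Round up → N = 13.
One LSB is 1.07 V / 8192 = 130.62 µV.
RMS noise = LSB/√12 = 37.7 µV.

37.7 µV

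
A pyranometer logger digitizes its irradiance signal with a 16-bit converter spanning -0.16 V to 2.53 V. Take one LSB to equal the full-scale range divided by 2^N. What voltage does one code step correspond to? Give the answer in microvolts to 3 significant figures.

Span: 2.53 V − (-0.16 V) = 2.69 V.
Number of codes = 2^16 = 65536.
Step size = 2.69/65536 V = 41.0 µV.

41.0 µV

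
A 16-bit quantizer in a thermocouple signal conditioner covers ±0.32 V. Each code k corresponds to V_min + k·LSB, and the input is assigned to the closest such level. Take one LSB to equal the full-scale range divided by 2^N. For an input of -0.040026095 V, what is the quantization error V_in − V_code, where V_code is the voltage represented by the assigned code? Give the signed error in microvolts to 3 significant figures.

The full-scale span is 0.32 − (-0.32) = 0.64 V. LSB = 0.64 V / 2^16 ≈ 9.766 µV.
Position in LSBs: (-0.040026095 − (-0.32)) × 65536/0.64 = 28669.3279; rounding gives k = 28669.
V_code = V_min + k × range/2^16 = -0.32 + 28669 × 0.64/65536 = -0.040029296875 V.
V_in − V_code = -0.040026095 − (-0.040029296875) = +3.20 µV.

+3.20 µV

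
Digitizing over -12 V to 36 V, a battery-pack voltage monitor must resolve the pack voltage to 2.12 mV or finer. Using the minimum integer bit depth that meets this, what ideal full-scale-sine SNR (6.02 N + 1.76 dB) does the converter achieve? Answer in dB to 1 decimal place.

92.1 dB

Range = 36 − (-12) = 48 V.
Levels needed ≥ 48/2.12 mV = 22640. 2^15 = 32768 suffices, so N_min = 15.
SNR = 6.02 × 15 + 1.76 = 92.06 dB.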